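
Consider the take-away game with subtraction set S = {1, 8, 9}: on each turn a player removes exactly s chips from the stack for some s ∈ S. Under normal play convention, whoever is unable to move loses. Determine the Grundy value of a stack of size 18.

0

n :  0  1  2  3  4  5  6  7  8  9 10 11 12 13 14 15 16 17 18
G :  0  1  0  1  0  1  0  1  2  3  2  3  2  3  2  3  0  1  0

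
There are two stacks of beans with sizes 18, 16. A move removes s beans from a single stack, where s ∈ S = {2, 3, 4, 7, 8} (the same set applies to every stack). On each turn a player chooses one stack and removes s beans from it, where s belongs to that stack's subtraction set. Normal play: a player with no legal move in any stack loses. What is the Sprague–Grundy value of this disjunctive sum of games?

1

All stacks use S = {2, 3, 4, 7, 8}:
n :  0  1  2  3  4  5  6  7  8  9 10 11 12 13 14 15 16 17 18
G :  0  0  1  1  2  2  0  3  1  4  2  0  0  1  1  2  2  0  3
Stack A: G(18) = 3.
Stack B: G(16) = 2.
Combined Grundy value = 3 ⊕ 2 = 1.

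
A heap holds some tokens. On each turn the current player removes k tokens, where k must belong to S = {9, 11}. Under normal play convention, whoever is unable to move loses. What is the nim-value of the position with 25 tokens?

G(0) = 0
G(1) = mex{} = 0
G(2) = mex{} = 0
G(3) = mex{} = 0
G(4) = mex{} = 0
G(5) = mex{} = 0
G(6) = mex{} = 0
G(7) = mex{} = 0
G(8) = mex{} = 0
G(9) = mex{0} = 1
G(10) = mex{0} = 1
G(11) = mex{0,0} = 1
G(12) = mex{0,0} = 1
G(13) = mex{0,0} = 1
G(14) = mex{0,0} = 1
G(15) = mex{0,0} = 1
G(16) = mex{0,0} = 1
G(17) = mex{0,0} = 1
G(18) = mex{1,0} = 2
G(19) = mex{1,0} = 2
G(20) = mex{1,1} = 0
G(21) = mex{1,1} = 0
G(22) = mex{1,1} = 0
G(23) = mex{1,1} = 0
G(24) = mex{1,1} = 0
G(25) = mex{1,1} = 0

0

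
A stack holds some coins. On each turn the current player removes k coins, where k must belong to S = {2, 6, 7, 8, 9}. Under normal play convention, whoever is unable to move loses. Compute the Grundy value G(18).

G(0) = 0
G(1) = mex{} = 0
G(2) = mex{0} = 1
G(3) = mex{0} = 1
G(4) = mex{1} = 0
G(5) = mex{1} = 0
G(6) = mex{0,0} = 1
G(7) = mex{0,0,0} = 1
G(8) = mex{1,1,0,0} = 2
G(9) = mex{1,1,1,0,0} = 2
G(10) = mex{2,0,1,1,0} = 3
G(11) = mex{2,0,0,1,1} = 3
G(12) = mex{3,1,0,0,1} = 2
G(13) = mex{3,1,1,0,0} = 2
G(14) = mex{2,2,1,1,0} = 3
G(15) = mex{2,2,2,1,1} = 0
G(16) = mex{3,3,2,2,1} = 0
G(17) = mex{0,3,3,2,2} = 1
G(18) = mex{0,2,3,3,2} = 1

1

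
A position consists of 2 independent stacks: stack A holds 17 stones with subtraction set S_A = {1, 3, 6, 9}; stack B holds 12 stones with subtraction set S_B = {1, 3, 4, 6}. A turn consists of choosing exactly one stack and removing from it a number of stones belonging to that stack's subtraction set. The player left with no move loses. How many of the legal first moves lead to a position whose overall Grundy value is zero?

Stack A, S = {1, 3, 6, 9}:
G(0) = 0
G(1) = mex{0} = 1
G(2) = mex{1} = 0
G(3) = mex{0,0} = 1
G(4) = mex{1,1} = 0
G(5) = mex{0,0} = 1
G(6) = mex{1,1,0} = 2
G(7) = mex{2,0,1} = 3
G(8) = mex{3,1,0} = 2
G(9) = mex{2,2,1,0} = 3
G(10) = mex{3,3,0,1} = 2
G(11) = mex{2,2,1,0} = 3
G(12) = mex{3,3,2,1} = 0
G(13) = mex{0,2,3,0} = 1
G(14) = mex{1,3,2,1} = 0
G(15) = mex{0,0,3,2} = 1
G(16) = mex{1,1,2,3} = 0
G(17) = mex{0,0,3,2} = 1
G_A(17) = 1.
Stack B, S = {1, 3, 4, 6}:
n :  0  1  2  3  4  5  6  7  8  9 10 11 12
G :  0  1  0  1  2  3  2  0  1  0  1  2  3
G_B(12) = 3.
Combined Grundy value = 1 ⊕ 3 = 2.
A winning move leaves total XOR = 0, i.e. changes one component's Grundy value g to g ⊕ X where X is the current total.
Stack A: need g' = 1⊕2 = 3. Options: 17−1→G=0, 17−3→G=0, 17−6→G=3, 17−9→G=2. Hits: 1.
Stack B: need g' = 3⊕2 = 1. Options: 12−1→G=2, 12−3→G=0, 12−4→G=1, 12−6→G=2. Hits: 1.

2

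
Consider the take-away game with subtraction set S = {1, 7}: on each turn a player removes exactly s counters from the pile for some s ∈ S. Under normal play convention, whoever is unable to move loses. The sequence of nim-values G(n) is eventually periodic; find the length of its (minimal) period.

2

G(0) = 0
G(1) = mex{0} = 1
G(2) = mex{1} = 0
G(3) = mex{0} = 1
G(4) = mex{1} = 0
G(5) = mex{0} = 1
G(6) = mex{1} = 0
G(7) = mex{0,0} = 1
G(8) = mex{1,1} = 0
G(9) = mex{0,0} = 1
G(10) = mex{1,1} = 0
G(11) = mex{0,0} = 1
G(12) = mex{1,1} = 0
G(13) = mex{0,0} = 1
G(14) = mex{1,1} = 0
G(n+2) = G(n) holds for n = 0,…,6 (a full window of length max(S) = 7), so the sequence is purely periodic with period 2.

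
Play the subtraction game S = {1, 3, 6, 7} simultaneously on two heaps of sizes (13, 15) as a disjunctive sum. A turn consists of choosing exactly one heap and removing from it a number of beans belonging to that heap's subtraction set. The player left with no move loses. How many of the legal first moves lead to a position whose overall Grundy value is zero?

All heaps use S = {1, 3, 6, 7}:
G(0) = 0
G(1) = mex{0} = 1
G(2) = mex{1} = 0
G(3) = mex{0,0} = 1
G(4) = mex{1,1} = 0
G(5) = mex{0,0} = 1
G(6) = mex{1,1,0} = 2
G(7) = mex{2,0,1,0} = 3
G(8) = mex{3,1,0,1} = 2
G(9) = mex{2,2,1,0} = 3
G(10) = mex{3,3,0,1} = 2
G(11) = mex{2,2,1,0} = 3
G(12) = mex{3,3,2,1} = 0
G(13) = mex{0,2,3,2} = 1
G(14) = mex{1,3,2,3} = 0
G(15) = mex{0,0,3,2} = 1
Heap A: G(13) = 1.
Heap B: G(15) = 1.
Combined Grundy value = 1 ⊕ 1 = 0.
A winning move leaves total XOR = 0, i.e. changes one component's Grundy value g to g ⊕ X where X is the current total.
Heap A: target g' = 1⊕0 = 1, but every legal move changes the Grundy value (mex property), so 0 moves.
Heap B: target g' = 1⊕0 = 1, but every legal move changes the Grundy value (mex property), so 0 moves.

0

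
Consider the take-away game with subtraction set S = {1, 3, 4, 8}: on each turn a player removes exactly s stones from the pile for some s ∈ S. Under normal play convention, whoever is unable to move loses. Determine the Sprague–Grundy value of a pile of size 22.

G(0) = 0
G(1) = mex{0} = 1
G(2) = mex{1} = 0
G(3) = mex{0,0} = 1
G(4) = mex{1,1,0} = 2
G(5) = mex{2,0,1} = 3
G(6) = mex{3,1,0} = 2
G(7) = mex{2,2,1} = 0
G(8) = mex{0,3,2,0} = 1
G(9) = mex{1,2,3,1} = 0
G(10) = mex{0,0,2,0} = 1
G(11) = mex{1,1,0,1} = 2
G(12) = mex{2,0,1,2} = 3
G(13) = mex{3,1,0,3} = 2
G(14) = mex{2,2,1,2} = 0
G(15) = mex{0,3,2,0} = 1
G(16) = mex{1,2,3,1} = 0
G(17) = mex{0,0,2,0} = 1
G(18) = mex{1,1,0,1} = 2
G(19) = mex{2,0,1,2} = 3
G(20) = mex{3,1,0,3} = 2
G(21) = mex{2,2,1,2} = 0
G(22) = mex{0,3,2,0} = 1

1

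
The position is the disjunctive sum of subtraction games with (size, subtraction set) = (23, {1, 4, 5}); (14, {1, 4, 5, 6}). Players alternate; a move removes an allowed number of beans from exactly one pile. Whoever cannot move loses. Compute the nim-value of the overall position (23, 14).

0

Pile A, S = {1, 4, 5}:
G(0) = 0
G(1) = mex{0} = 1
G(2) = mex{1} = 0
G(3) = mex{0} = 1
G(4) = mex{1,0} = 2
G(5) = mex{2,1,0} = 3
G(6) = mex{3,0,1} = 2
G(7) = mex{2,1,0} = 3
G(8) = mex{3,2,1} = 0
G(9) = mex{0,3,2} = 1
G(10) = mex{1,2,3} = 0
G(11) = mex{0,3,2} = 1
G(12) = mex{1,0,3} = 2
G(13) = mex{2,1,0} = 3
G(14) = mex{3,0,1} = 2
G(15) = mex{2,1,0} = 3
G(16) = mex{3,2,1} = 0
G(17) = mex{0,3,2} = 1
G(18) = mex{1,2,3} = 0
G(19) = mex{0,3,2} = 1
G(20) = mex{1,0,3} = 2
G(21) = mex{2,1,0} = 3
G(22) = mex{3,0,1} = 2
G(23) = mex{2,1,0} = 3
G_A(23) = 3.
Pile B, S = {1, 4, 5, 6}:
n :  0  1  2  3  4  5  6  7  8  9 10 11 12 13 14
G :  0  1  0  1  2  3  2  3  4  0  1  0  1  2  3
G_B(14) = 3.
Combined Grundy value = 3 ⊕ 3 = 0.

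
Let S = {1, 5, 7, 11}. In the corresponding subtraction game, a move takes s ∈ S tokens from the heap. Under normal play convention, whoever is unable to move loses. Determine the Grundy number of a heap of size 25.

1

n :  0  1  2  3  4  5  6  7  8  9 10 11 12 13 14 15 16 17 18 19 20 21 22 23 24 25
G :  0  1  0  1  0  1  0  1  0  1  0  1  0  1  0  1  0  1  0  1  0  1  0  1  0  1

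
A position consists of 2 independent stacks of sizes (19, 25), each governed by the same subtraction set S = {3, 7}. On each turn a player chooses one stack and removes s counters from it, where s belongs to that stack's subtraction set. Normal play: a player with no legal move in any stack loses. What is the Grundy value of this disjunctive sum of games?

0

All stacks use S = {3, 7}:
G(0) = 0
G(1) = mex{} = 0
G(2) = mex{} = 0
G(3) = mex{0} = 1
G(4) = mex{0} = 1
G(5) = mex{0} = 1
G(6) = mex{1} = 0
G(7) = mex{1,0} = 2
G(8) = mex{1,0} = 2
G(9) = mex{0,0} = 1
G(10) = mex{2,1} = 0
G(11) = mex{2,1} = 0
G(12) = mex{1,1} = 0
G(13) = mex{0,0} = 1
G(14) = mex{0,2} = 1
G(15) = mex{0,2} = 1
G(16) = mex{1,1} = 0
G(17) = mex{1,0} = 2
G(18) = mex{1,0} = 2
G(19) = mex{0,0} = 1
G(20) = mex{2,1} = 0
G(21) = mex{2,1} = 0
G(22) = mex{1,1} = 0
G(23) = mex{0,0} = 1
G(24) = mex{0,2} = 1
G(25) = mex{0,2} = 1
Stack A: G(19) = 1.
Stack B: G(25) = 1.
Combined Grundy value = 1 ⊕ 1 = 0.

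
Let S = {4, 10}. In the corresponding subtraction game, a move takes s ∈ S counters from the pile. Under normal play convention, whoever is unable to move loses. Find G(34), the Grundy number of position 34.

1

n :  0  1  2  3  4  5  6  7  8  9 10 11 12 13 14 15 16 17 18 19 20 21 22 23 24 25 26 27 28 29 30 31 32 33 34
G :  0  0  0  0  1  1  1  1  0  0  2  2  1  1  0  0  0  0  1  1  1  1  0  0  2  2  1  1  0  0  0  0  1  1  1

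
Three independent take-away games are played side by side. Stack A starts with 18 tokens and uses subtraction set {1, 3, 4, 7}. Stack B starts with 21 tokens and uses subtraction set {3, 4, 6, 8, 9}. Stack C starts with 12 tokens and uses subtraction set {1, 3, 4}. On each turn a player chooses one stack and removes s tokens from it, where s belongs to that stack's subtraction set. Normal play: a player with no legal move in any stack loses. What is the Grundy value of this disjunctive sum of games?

0

Stack A, S = {1, 3, 4, 7}:
G(0) = 0
G(1) = mex{0} = 1
G(2) = mex{1} = 0
G(3) = mex{0,0} = 1
G(4) = mex{1,1,0} = 2
G(5) = mex{2,0,1} = 3
G(6) = mex{3,1,0} = 2
G(7) = mex{2,2,1,0} = 3
G(8) = mex{3,3,2,1} = 0
G(9) = mex{0,2,3,0} = 1
G(10) = mex{1,3,2,1} = 0
G(11) = mex{0,0,3,2} = 1
G(12) = mex{1,1,0,3} = 2
G(13) = mex{2,0,1,2} = 3
G(14) = mex{3,1,0,3} = 2
G(15) = mex{2,2,1,0} = 3
G(16) = mex{3,3,2,1} = 0
G(17) = mex{0,2,3,0} = 1
G(18) = mex{1,3,2,1} = 0
G_A(18) = 0.
Stack B, S = {3, 4, 6, 8, 9}:
G(0) = 0
G(1) = mex{} = 0
G(2) = mex{} = 0
G(3) = mex{0} = 1
G(4) = mex{0,0} = 1
G(5) = mex{0,0} = 1
G(6) = mex{1,0,0} = 2
G(7) = mex{1,1,0} = 2
G(8) = mex{1,1,0,0} = 2
G(9) = mex{2,1,1,0,0} = 3
G(10) = mex{2,2,1,0,0} = 3
G(11) = mex{2,2,1,1,0} = 3
G(12) = mex{3,2,2,1,1} = 0
G(13) = mex{3,3,2,1,1} = 0
G(14) = mex{3,3,2,2,1} = 0
G(15) = mex{0,3,3,2,2} = 1
G(16) = mex{0,0,3,2,2} = 1
G(17) = mex{0,0,3,3,2} = 1
G(18) = mex{1,0,0,3,3} = 2
G(19) = mex{1,1,0,3,3} = 2
G(20) = mex{1,1,0,0,3} = 2
G(21) = mex{2,1,1,0,0} = 3
G_B(21) = 3.
Stack C, S = {1, 3, 4}:
G(0) = 0
G(1) = mex{0} = 1
G(2) = mex{1} = 0
G(3) = mex{0,0} = 1
G(4) = mex{1,1,0} = 2
G(5) = mex{2,0,1} = 3
G(6) = mex{3,1,0} = 2
G(7) = mex{2,2,1} = 0
G(8) = mex{0,3,2} = 1
G(9) = mex{1,2,3} = 0
G(10) = mex{0,0,2} = 1
G(11) = mex{1,1,0} = 2
G(12) = mex{2,0,1} = 3
G_C(12) = 3.
Combined Grundy value = 0 ⊕ 3 ⊕ 3 = 0.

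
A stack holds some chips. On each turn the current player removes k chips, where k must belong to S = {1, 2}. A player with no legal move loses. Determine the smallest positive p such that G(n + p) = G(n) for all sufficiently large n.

n :  0  1  2  3  4  5  6  7  8  9 10 11 12 13 14
G :  0  1  2  0  1  2  0  1  2  0  1  2  0  1  2
G(n+3) = G(n) holds for n = 0,…,1 (a full window of length max(S) = 2), so the sequence is purely periodic with period 3.

3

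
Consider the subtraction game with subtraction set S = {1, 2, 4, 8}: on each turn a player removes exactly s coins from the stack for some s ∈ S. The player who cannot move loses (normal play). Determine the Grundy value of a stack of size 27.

G(0) = 0
G(1) = mex{0} = 1
G(2) = mex{1,0} = 2
G(3) = mex{2,1} = 0
G(4) = mex{0,2,0} = 1
G(5) = mex{1,0,1} = 2
G(6) = mex{2,1,2} = 0
G(7) = mex{0,2,0} = 1
G(8) = mex{1,0,1,0} = 2
G(9) = mex{2,1,2,1} = 0
G(10) = mex{0,2,0,2} = 1
G(11) = mex{1,0,1,0} = 2
G(12) = mex{2,1,2,1} = 0
G(13) = mex{0,2,0,2} = 1
G(14) = mex{1,0,1,0} = 2
G(15) = mex{2,1,2,1} = 0
G(16) = mex{0,2,0,2} = 1
G(17) = mex{1,0,1,0} = 2
G(18) = mex{2,1,2,1} = 0
G(19) = mex{0,2,0,2} = 1
G(20) = mex{1,0,1,0} = 2
G(21) = mex{2,1,2,1} = 0
G(22) = mex{0,2,0,2} = 1
G(23) = mex{1,0,1,0} = 2
G(24) = mex{2,1,2,1} = 0
G(25) = mex{0,2,0,2} = 1
G(26) = mex{1,0,1,0} = 2
G(27) = mex{2,1,2,1} = 0

0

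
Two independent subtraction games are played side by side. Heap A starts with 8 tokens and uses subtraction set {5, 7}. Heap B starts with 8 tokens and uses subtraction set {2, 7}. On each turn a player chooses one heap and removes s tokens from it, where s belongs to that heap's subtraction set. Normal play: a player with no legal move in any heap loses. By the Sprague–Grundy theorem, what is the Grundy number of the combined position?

3

Heap A, S = {5, 7}:
n : 0 1 2 3 4 5 6 7 8
G : 0 0 0 0 0 1 1 1 1
G_A(8) = 1.
Heap B, S = {2, 7}:
G(0) = 0
G(1) = mex{} = 0
G(2) = mex{0} = 1
G(3) = mex{0} = 1
G(4) = mex{1} = 0
G(5) = mex{1} = 0
G(6) = mex{0} = 1
G(7) = mex{0,0} = 1
G(8) = mex{1,0} = 2
G_B(8) = 2.
Combined Grundy value = 1 ⊕ 2 = 3.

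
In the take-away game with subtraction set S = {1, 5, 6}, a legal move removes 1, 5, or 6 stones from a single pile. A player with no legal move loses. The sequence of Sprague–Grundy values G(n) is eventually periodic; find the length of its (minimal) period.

11

n :  0  1  2  3  4  5  6  7  8  9 10 11 12 13 14 15 16 17 18 19 20 21 22 23
G :  0  1  0  1  0  1  2  3  2  3  2  0  1  0  1  0  1  2  3  2  3  2  0  1
G(n+11) = G(n) holds for n = 0,…,5 (a full window of length max(S) = 6), so the sequence is purely periodic with period 11.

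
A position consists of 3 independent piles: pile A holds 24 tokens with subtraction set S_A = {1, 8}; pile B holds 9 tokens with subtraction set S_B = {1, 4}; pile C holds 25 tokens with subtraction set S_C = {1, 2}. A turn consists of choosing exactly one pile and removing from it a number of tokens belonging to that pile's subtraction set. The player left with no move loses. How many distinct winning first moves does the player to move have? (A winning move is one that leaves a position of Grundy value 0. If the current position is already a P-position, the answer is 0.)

Pile A, S = {1, 8}:
n :  0  1  2  3  4  5  6  7  8  9 10 11 12 13 14 15 16 17 18 19 20 21 22 23 24
G :  0  1  0  1  0  1  0  1  2  0  1  0  1  0  1  0  1  2  0  1  0  1  0  1  0
G_A(24) = 0.
Pile B, S = {1, 4}:
G(0) = 0
G(1) = mex{0} = 1
G(2) = mex{1} = 0
G(3) = mex{0} = 1
G(4) = mex{1,0} = 2
G(5) = mex{2,1} = 0
G(6) = mex{0,0} = 1
G(7) = mex{1,1} = 0
G(8) = mex{0,2} = 1
G(9) = mex{1,0} = 2
G_B(9) = 2.
Pile C, S = {1, 2}:
G(0) = 0
G(1) = mex{0} = 1
G(2) = mex{1,0} = 2
G(3) = mex{2,1} = 0
G(4) = mex{0,2} = 1
G(5) = mex{1,0} = 2
G(6) = mex{2,1} = 0
G(7) = mex{0,2} = 1
G(8) = mex{1,0} = 2
G(9) = mex{2,1} = 0
G(10) = mex{0,2} = 1
G(11) = mex{1,0} = 2
G(12) = mex{2,1} = 0
G(13) = mex{0,2} = 1
G(14) = mex{1,0} = 2
G(15) = mex{2,1} = 0
G(16) = mex{0,2} = 1
G(17) = mex{1,0} = 2
G(18) = mex{2,1} = 0
G(19) = mex{0,2} = 1
G(20) = mex{1,0} = 2
G(21) = mex{2,1} = 0
G(22) = mex{0,2} = 1
G(23) = mex{1,0} = 2
G(24) = mex{2,1} = 0
G(25) = mex{0,2} = 1
G_C(25) = 1.
Combined Grundy value = 0 ⊕ 2 ⊕ 1 = 3.
A winning move leaves total XOR = 0, i.e. changes one component's Grundy value g to g ⊕ X where X is the current total.
Pile A: need g' = 0⊕3 = 3. Options: 24−1→G=1, 24−8→G=1. Hits: 0.
Pile B: need g' = 2⊕3 = 1. Options: 9−1→G=1, 9−4→G=0. Hits: 1.
Pile C: need g' = 1⊕3 = 2. Options: 25−1→G=0, 25−2→G=2. Hits: 1.

2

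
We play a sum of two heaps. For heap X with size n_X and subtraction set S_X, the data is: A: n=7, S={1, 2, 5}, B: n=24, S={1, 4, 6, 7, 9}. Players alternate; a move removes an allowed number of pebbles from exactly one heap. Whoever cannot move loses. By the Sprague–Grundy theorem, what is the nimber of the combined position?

Heap A, S = {1, 2, 5}:
G(0) = 0
G(1) = mex{0} = 1
G(2) = mex{1,0} = 2
G(3) = mex{2,1} = 0
G(4) = mex{0,2} = 1
G(5) = mex{1,0,0} = 2
G(6) = mex{2,1,1} = 0
G(7) = mex{0,2,2} = 1
G_A(7) = 1.
Heap B, S = {1, 4, 6, 7, 9}:
G(0) = 0
G(1) = mex{0} = 1
G(2) = mex{1} = 0
G(3) = mex{0} = 1
G(4) = mex{1,0} = 2
G(5) = mex{2,1} = 0
G(6) = mex{0,0,0} = 1
G(7) = mex{1,1,1,0} = 2
G(8) = mex{2,2,0,1} = 3
G(9) = mex{3,0,1,0,0} = 2
G(10) = mex{2,1,2,1,1} = 0
G(11) = mex{0,2,0,2,0} = 1
G(12) = mex{1,3,1,0,1} = 2
G(13) = mex{2,2,2,1,2} = 0
G(14) = mex{0,0,3,2,0} = 1
G(15) = mex{1,1,2,3,1} = 0
G(16) = mex{0,2,0,2,2} = 1
G(17) = mex{1,0,1,0,3} = 2
G(18) = mex{2,1,2,1,2} = 0
G(19) = mex{0,0,0,2,0} = 1
G(20) = mex{1,1,1,0,1} = 2
G(21) = mex{2,2,0,1,2} = 3
G(22) = mex{3,0,1,0,0} = 2
G(23) = mex{2,1,2,1,1} = 0
G(24) = mex{0,2,0,2,0} = 1
G_B(24) = 1.
Combined Grundy value = 1 ⊕ 1 = 0.

0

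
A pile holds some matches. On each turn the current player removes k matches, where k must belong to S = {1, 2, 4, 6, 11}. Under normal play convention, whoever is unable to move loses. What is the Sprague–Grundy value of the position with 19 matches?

G(0) = 0
G(1) = mex{0} = 1
G(2) = mex{1,0} = 2
G(3) = mex{2,1} = 0
G(4) = mex{0,2,0} = 1
G(5) = mex{1,0,1} = 2
G(6) = mex{2,1,2,0} = 3
G(7) = mex{3,2,0,1} = 4
G(8) = mex{4,3,1,2} = 0
G(9) = mex{0,4,2,0} = 1
G(10) = mex{1,0,3,1} = 2
G(11) = mex{2,1,4,2,0} = 3
G(12) = mex{3,2,0,3,1} = 4
G(13) = mex{4,3,1,4,2} = 0
G(14) = mex{0,4,2,0,0} = 1
G(15) = mex{1,0,3,1,1} = 2
G(16) = mex{2,1,4,2,2} = 0
G(17) = mex{0,2,0,3,3} = 1
G(18) = mex{1,0,1,4,4} = 2
G(19) = mex{2,1,2,0,0} = 3

3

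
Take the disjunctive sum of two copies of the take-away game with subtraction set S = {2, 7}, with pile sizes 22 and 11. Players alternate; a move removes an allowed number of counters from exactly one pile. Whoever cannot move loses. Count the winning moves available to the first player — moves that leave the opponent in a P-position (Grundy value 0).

4

All piles use S = {2, 7}:
n :  0  1  2  3  4  5  6  7  8  9 10 11 12 13 14 15 16 17 18 19 20 21 22
G :  0  0  1  1  0  0  1  1  2  0  0  1  1  0  0  1  1  2  0  0  1  1  0
Pile A: G(22) = 0.
Pile B: G(11) = 1.
Combined Grundy value = 0 ⊕ 1 = 1.
A winning move leaves total XOR = 0, i.e. changes one component's Grundy value g to g ⊕ X where X is the current total.
Pile A: need g' = 0⊕1 = 1. Options: 22−2→G=1, 22−7→G=1. Hits: 2.
Pile B: need g' = 1⊕1 = 0. Options: 11−2→G=0, 11−7→G=0. Hits: 2.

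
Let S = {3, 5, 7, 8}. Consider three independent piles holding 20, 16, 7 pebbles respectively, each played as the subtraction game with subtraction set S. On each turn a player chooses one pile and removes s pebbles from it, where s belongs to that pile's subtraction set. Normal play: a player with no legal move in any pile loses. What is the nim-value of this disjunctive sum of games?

All piles use S = {3, 5, 7, 8}:
G(0) = 0
G(1) = mex{} = 0
G(2) = mex{} = 0
G(3) = mex{0} = 1
G(4) = mex{0} = 1
G(5) = mex{0,0} = 1
G(6) = mex{1,0} = 2
G(7) = mex{1,0,0} = 2
G(8) = mex{1,1,0,0} = 2
G(9) = mex{2,1,0,0} = 3
G(10) = mex{2,1,1,0} = 3
G(11) = mex{2,2,1,1} = 0
G(12) = mex{3,2,1,1} = 0
G(13) = mex{3,2,2,1} = 0
G(14) = mex{0,3,2,2} = 1
G(15) = mex{0,3,2,2} = 1
G(16) = mex{0,0,3,2} = 1
G(17) = mex{1,0,3,3} = 2
G(18) = mex{1,0,0,3} = 2
G(19) = mex{1,1,0,0} = 2
G(20) = mex{2,1,0,0} = 3
Pile A: G(20) = 3.
Pile B: G(16) = 1.
Pile C: G(7) = 2.
Combined Grundy value = 3 ⊕ 1 ⊕ 2 = 0.

0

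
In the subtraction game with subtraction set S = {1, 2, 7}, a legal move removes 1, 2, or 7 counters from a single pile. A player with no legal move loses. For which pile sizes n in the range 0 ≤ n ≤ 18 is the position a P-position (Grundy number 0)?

n :  0  1  2  3  4  5  6  7  8  9 10 11 12 13 14 15 16 17 18
G :  0  1  2  0  1  2  0  1  2  0  1  2  0  1  2  0  1  2  0
P-positions are exactly the n with G(n) = 0.

0, 3, 6, 9, 12, 15, 18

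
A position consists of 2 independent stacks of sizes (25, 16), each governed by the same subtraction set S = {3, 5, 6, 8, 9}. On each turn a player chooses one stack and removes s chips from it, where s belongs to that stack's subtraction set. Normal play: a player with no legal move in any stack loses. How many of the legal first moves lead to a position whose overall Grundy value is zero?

3

All stacks use S = {3, 5, 6, 8, 9}:
G(0) = 0
G(1) = mex{} = 0
G(2) = mex{} = 0
G(3) = mex{0} = 1
G(4) = mex{0} = 1
G(5) = mex{0,0} = 1
G(6) = mex{1,0,0} = 2
G(7) = mex{1,0,0} = 2
G(8) = mex{1,1,0,0} = 2
G(9) = mex{2,1,1,0,0} = 3
G(10) = mex{2,1,1,0,0} = 3
G(11) = mex{2,2,1,1,0} = 3
G(12) = mex{3,2,2,1,1} = 0
G(13) = mex{3,2,2,1,1} = 0
G(14) = mex{3,3,2,2,1} = 0
G(15) = mex{0,3,3,2,2} = 1
G(16) = mex{0,3,3,2,2} = 1
G(17) = mex{0,0,3,3,2} = 1
G(18) = mex{1,0,0,3,3} = 2
G(19) = mex{1,0,0,3,3} = 2
G(20) = mex{1,1,0,0,3} = 2
G(21) = mex{2,1,1,0,0} = 3
G(22) = mex{2,1,1,0,0} = 3
G(23) = mex{2,2,1,1,0} = 3
G(24) = mex{3,2,2,1,1} = 0
G(25) = mex{3,2,2,1,1} = 0
Stack A: G(25) = 0.
Stack B: G(16) = 1.
Combined Grundy value = 0 ⊕ 1 = 1.
A winning move leaves total XOR = 0, i.e. changes one component's Grundy value g to g ⊕ X where X is the current total.
Stack A: need g' = 0⊕1 = 1. Options: 25−3→G=3, 25−5→G=2, 25−6→G=2, 25−8→G=1, 25−9→G=1. Hits: 2.
Stack B: need g' = 1⊕1 = 0. Options: 16−3→G=0, 16−5→G=3, 16−6→G=3, 16−8→G=2, 16−9→G=2. Hits: 1.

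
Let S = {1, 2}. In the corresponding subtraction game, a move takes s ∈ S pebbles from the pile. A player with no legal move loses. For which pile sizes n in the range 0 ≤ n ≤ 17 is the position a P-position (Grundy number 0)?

0, 3, 6, 9, 12, 15

n :  0  1  2  3  4  5  6  7  8  9 10 11 12 13 14 15 16 17
G :  0  1  2  0  1  2  0  1  2  0  1  2  0  1  2  0  1  2
P-positions are exactly the n with G(n) = 0.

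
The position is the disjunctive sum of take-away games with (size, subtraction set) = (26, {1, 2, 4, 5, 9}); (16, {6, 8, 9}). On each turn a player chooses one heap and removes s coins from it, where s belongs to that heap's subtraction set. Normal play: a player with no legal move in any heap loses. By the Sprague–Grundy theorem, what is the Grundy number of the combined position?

0

Heap A, S = {1, 2, 4, 5, 9}:
n :  0  1  2  3  4  5  6  7  8  9 10 11 12 13 14 15 16 17 18 19 20 21 22 23 24 25 26
G :  0  1  2  0  1  2  0  1  2  3  4  5  3  0  1  2  0  1  2  0  1  2  3  4  5  3  0
G_A(26) = 0.
Heap B, S = {6, 8, 9}:
n :  0  1  2  3  4  5  6  7  8  9 10 11 12 13 14 15 16
G :  0  0  0  0  0  0  1  1  1  1  1  1  2  2  2  0  0
G_B(16) = 0.
Combined Grundy value = 0 ⊕ 0 = 0.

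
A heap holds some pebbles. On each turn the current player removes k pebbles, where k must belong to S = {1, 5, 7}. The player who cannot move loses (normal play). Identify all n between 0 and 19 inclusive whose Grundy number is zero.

G(0) = 0
G(1) = mex{0} = 1
G(2) = mex{1} = 0
G(3) = mex{0} = 1
G(4) = mex{1} = 0
G(5) = mex{0,0} = 1
G(6) = mex{1,1} = 0
G(7) = mex{0,0,0} = 1
G(8) = mex{1,1,1} = 0
G(9) = mex{0,0,0} = 1
G(10) = mex{1,1,1} = 0
G(11) = mex{0,0,0} = 1
G(12) = mex{1,1,1} = 0
G(13) = mex{0,0,0} = 1
G(14) = mex{1,1,1} = 0
G(15) = mex{0,0,0} = 1
G(16) = mex{1,1,1} = 0
G(17) = mex{0,0,0} = 1
G(18) = mex{1,1,1} = 0
G(19) = mex{0,0,0} = 1
P-positions are exactly the n with G(n) = 0.

0, 2, 4, 6, 8, 10, 12, 14, 16, 18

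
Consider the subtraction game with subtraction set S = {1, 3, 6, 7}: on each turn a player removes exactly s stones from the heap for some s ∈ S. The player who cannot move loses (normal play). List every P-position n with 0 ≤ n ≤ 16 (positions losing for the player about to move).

0, 2, 4, 12, 14, 16

G(0) = 0
G(1) = mex{0} = 1
G(2) = mex{1} = 0
G(3) = mex{0,0} = 1
G(4) = mex{1,1} = 0
G(5) = mex{0,0} = 1
G(6) = mex{1,1,0} = 2
G(7) = mex{2,0,1,0} = 3
G(8) = mex{3,1,0,1} = 2
G(9) = mex{2,2,1,0} = 3
G(10) = mex{3,3,0,1} = 2
G(11) = mex{2,2,1,0} = 3
G(12) = mex{3,3,2,1} = 0
G(13) = mex{0,2,3,2} = 1
G(14) = mex{1,3,2,3} = 0
G(15) = mex{0,0,3,2} = 1
G(16) = mex{1,1,2,3} = 0
P-positions are exactly the n with G(n) = 0.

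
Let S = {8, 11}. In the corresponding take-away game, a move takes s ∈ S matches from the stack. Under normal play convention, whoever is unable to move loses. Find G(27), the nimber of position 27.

G(0) = 0
G(1) = mex{} = 0
G(2) = mex{} = 0
G(3) = mex{} = 0
G(4) = mex{} = 0
G(5) = mex{} = 0
G(6) = mex{} = 0
G(7) = mex{} = 0
G(8) = mex{0} = 1
G(9) = mex{0} = 1
G(10) = mex{0} = 1
G(11) = mex{0,0} = 1
G(12) = mex{0,0} = 1
G(13) = mex{0,0} = 1
G(14) = mex{0,0} = 1
G(15) = mex{0,0} = 1
G(16) = mex{1,0} = 2
G(17) = mex{1,0} = 2
G(18) = mex{1,0} = 2
G(19) = mex{1,1} = 0
G(20) = mex{1,1} = 0
G(21) = mex{1,1} = 0
G(22) = mex{1,1} = 0
G(23) = mex{1,1} = 0
G(24) = mex{2,1} = 0
G(25) = mex{2,1} = 0
G(26) = mex{2,1} = 0
G(27) = mex{0,2} = 1

1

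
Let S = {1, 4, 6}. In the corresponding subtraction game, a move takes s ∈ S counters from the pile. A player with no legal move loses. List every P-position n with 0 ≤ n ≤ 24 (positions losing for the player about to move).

n :  0  1  2  3  4  5  6  7  8  9 10 11 12 13 14 15 16 17 18 19 20 21 22 23 24
G :  0  1  0  1  2  0  1  0  1  2  0  1  0  1  2  0  1  0  1  2  0  1  0  1  2
P-positions are exactly the n with G(n) = 0.

0, 2, 5, 7, 10, 12, 15, 17, 20, 22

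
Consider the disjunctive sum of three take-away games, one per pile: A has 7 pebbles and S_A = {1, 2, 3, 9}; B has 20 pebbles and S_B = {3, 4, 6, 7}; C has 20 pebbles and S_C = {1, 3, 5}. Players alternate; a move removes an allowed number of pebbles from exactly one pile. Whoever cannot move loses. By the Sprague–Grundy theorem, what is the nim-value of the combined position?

3

Pile A, S = {1, 2, 3, 9}:
G(0) = 0
G(1) = mex{0} = 1
G(2) = mex{1,0} = 2
G(3) = mex{2,1,0} = 3
G(4) = mex{3,2,1} = 0
G(5) = mex{0,3,2} = 1
G(6) = mex{1,0,3} = 2
G(7) = mex{2,1,0} = 3
G_A(7) = 3.
Pile B, S = {3, 4, 6, 7}:
n :  0  1  2  3  4  5  6  7  8  9 10 11 12 13 14 15 16 17 18 19 20
G :  0  0  0  1  1  1  2  2  2  3  0  0  0  1  1  1  2  2  2  3  0
G_B(20) = 0.
Pile C, S = {1, 3, 5}:
n :  0  1  2  3  4  5  6  7  8  9 10 11 12 13 14 15 16 17 18 19 20
G :  0  1  0  1  0  1  0  1  0  1  0  1  0  1  0  1  0  1  0  1  0
G_C(20) = 0.
Combined Grundy value = 3 ⊕ 0 ⊕ 0 = 3.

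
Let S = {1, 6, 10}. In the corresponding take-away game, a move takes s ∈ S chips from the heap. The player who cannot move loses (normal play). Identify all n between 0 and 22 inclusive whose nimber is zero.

G(0) = 0
G(1) = mex{0} = 1
G(2) = mex{1} = 0
G(3) = mex{0} = 1
G(4) = mex{1} = 0
G(5) = mex{0} = 1
G(6) = mex{1,0} = 2
G(7) = mex{2,1} = 0
G(8) = mex{0,0} = 1
G(9) = mex{1,1} = 0
G(10) = mex{0,0,0} = 1
G(11) = mex{1,1,1} = 0
G(12) = mex{0,2,0} = 1
G(13) = mex{1,0,1} = 2
G(14) = mex{2,1,0} = 3
G(15) = mex{3,0,1} = 2
G(16) = mex{2,1,2} = 0
G(17) = mex{0,0,0} = 1
G(18) = mex{1,1,1} = 0
G(19) = mex{0,2,0} = 1
G(20) = mex{1,3,1} = 0
G(21) = mex{0,2,0} = 1
G(22) = mex{1,0,1} = 2
P-positions are exactly the n with G(n) = 0.

0, 2, 4, 7, 9, 11, 16, 18, 20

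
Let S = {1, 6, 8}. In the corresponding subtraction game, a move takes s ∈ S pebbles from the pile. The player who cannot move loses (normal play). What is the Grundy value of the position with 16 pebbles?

n :  0  1  2  3  4  5  6  7  8  9 10 11 12 13 14 15 16
G :  0  1  0  1  0  1  2  0  1  0  1  0  1  2  0  1  0

0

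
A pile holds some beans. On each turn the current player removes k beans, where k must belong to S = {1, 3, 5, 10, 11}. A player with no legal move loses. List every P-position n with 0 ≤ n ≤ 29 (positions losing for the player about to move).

G(0) = 0
G(1) = mex{0} = 1
G(2) = mex{1} = 0
G(3) = mex{0,0} = 1
G(4) = mex{1,1} = 0
G(5) = mex{0,0,0} = 1
G(6) = mex{1,1,1} = 0
G(7) = mex{0,0,0} = 1
G(8) = mex{1,1,1} = 0
G(9) = mex{0,0,0} = 1
G(10) = mex{1,1,1,0} = 2
G(11) = mex{2,0,0,1,0} = 3
G(12) = mex{3,1,1,0,1} = 2
G(13) = mex{2,2,0,1,0} = 3
G(14) = mex{3,3,1,0,1} = 2
G(15) = mex{2,2,2,1,0} = 3
G(16) = mex{3,3,3,0,1} = 2
G(17) = mex{2,2,2,1,0} = 3
G(18) = mex{3,3,3,0,1} = 2
G(19) = mex{2,2,2,1,0} = 3
G(20) = mex{3,3,3,2,1} = 0
G(21) = mex{0,2,2,3,2} = 1
G(22) = mex{1,3,3,2,3} = 0
G(23) = mex{0,0,2,3,2} = 1
G(24) = mex{1,1,3,2,3} = 0
G(25) = mex{0,0,0,3,2} = 1
G(26) = mex{1,1,1,2,3} = 0
G(27) = mex{0,0,0,3,2} = 1
G(28) = mex{1,1,1,2,3} = 0
G(29) = mex{0,0,0,3,2} = 1
P-positions are exactly the n with G(n) = 0.

0, 2, 4, 6, 8, 20, 22, 24, 26, 28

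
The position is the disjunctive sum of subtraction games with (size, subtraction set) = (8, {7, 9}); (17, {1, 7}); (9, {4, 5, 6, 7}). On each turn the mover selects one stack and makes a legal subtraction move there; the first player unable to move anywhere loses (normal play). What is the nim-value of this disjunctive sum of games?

Stack A, S = {7, 9}:
n : 0 1 2 3 4 5 6 7 8
G : 0 0 0 0 0 0 0 1 1
G_A(8) = 1.
Stack B, S = {1, 7}:
n :  0  1  2  3  4  5  6  7  8  9 10 11 12 13 14 15 16 17
G :  0  1  0  1  0  1  0  1  0  1  0  1  0  1  0  1  0  1
G_B(17) = 1.
Stack C, S = {4, 5, 6, 7}:
n : 0 1 2 3 4 5 6 7 8 9
G : 0 0 0 0 1 1 1 1 2 2
G_C(9) = 2.
Combined Grundy value = 1 ⊕ 1 ⊕ 2 = 2.

2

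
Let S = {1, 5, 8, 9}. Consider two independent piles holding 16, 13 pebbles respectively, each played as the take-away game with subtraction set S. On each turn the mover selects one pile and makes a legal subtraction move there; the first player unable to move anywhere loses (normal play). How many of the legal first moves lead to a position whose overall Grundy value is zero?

All piles use S = {1, 5, 8, 9}:
G(0) = 0
G(1) = mex{0} = 1
G(2) = mex{1} = 0
G(3) = mex{0} = 1
G(4) = mex{1} = 0
G(5) = mex{0,0} = 1
G(6) = mex{1,1} = 0
G(7) = mex{0,0} = 1
G(8) = mex{1,1,0} = 2
G(9) = mex{2,0,1,0} = 3
G(10) = mex{3,1,0,1} = 2
G(11) = mex{2,0,1,0} = 3
G(12) = mex{3,1,0,1} = 2
G(13) = mex{2,2,1,0} = 3
G(14) = mex{3,3,0,1} = 2
G(15) = mex{2,2,1,0} = 3
G(16) = mex{3,3,2,1} = 0
Pile A: G(16) = 0.
Pile B: G(13) = 3.
Combined Grundy value = 0 ⊕ 3 = 3.
A winning move leaves total XOR = 0, i.e. changes one component's Grundy value g to g ⊕ X where X is the current total.
Pile A: need g' = 0⊕3 = 3. Options: 16−1→G=3, 16−5→G=3, 16−8→G=2, 16−9→G=1. Hits: 2.
Pile B: need g' = 3⊕3 = 0. Options: 13−1→G=2, 13−5→G=2, 13−8→G=1, 13−9→G=0. Hits: 1.

3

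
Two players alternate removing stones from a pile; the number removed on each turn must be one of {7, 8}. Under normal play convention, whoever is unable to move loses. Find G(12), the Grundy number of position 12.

1

G(0) = 0
G(1) = mex{} = 0
G(2) = mex{} = 0
G(3) = mex{} = 0
G(4) = mex{} = 0
G(5) = mex{} = 0
G(6) = mex{} = 0
G(7) = mex{0} = 1
G(8) = mex{0,0} = 1
G(9) = mex{0,0} = 1
G(10) = mex{0,0} = 1
G(11) = mex{0,0} = 1
G(12) = mex{0,0} = 1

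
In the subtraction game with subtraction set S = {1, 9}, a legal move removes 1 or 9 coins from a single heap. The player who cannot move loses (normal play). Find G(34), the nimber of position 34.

0

G(0) = 0
G(1) = mex{0} = 1
G(2) = mex{1} = 0
G(3) = mex{0} = 1
G(4) = mex{1} = 0
G(5) = mex{0} = 1
G(6) = mex{1} = 0
G(7) = mex{0} = 1
G(8) = mex{1} = 0
G(9) = mex{0,0} = 1
G(10) = mex{1,1} = 0
G(11) = mex{0,0} = 1
G(12) = mex{1,1} = 0
G(13) = mex{0,0} = 1
G(14) = mex{1,1} = 0
G(15) = mex{0,0} = 1
G(16) = mex{1,1} = 0
G(17) = mex{0,0} = 1
G(18) = mex{1,1} = 0
G(19) = mex{0,0} = 1
G(20) = mex{1,1} = 0
G(21) = mex{0,0} = 1
G(22) = mex{1,1} = 0
G(23) = mex{0,0} = 1
G(24) = mex{1,1} = 0
G(25) = mex{0,0} = 1
G(26) = mex{1,1} = 0
G(27) = mex{0,0} = 1
G(28) = mex{1,1} = 0
G(29) = mex{0,0} = 1
G(30) = mex{1,1} = 0
G(31) = mex{0,0} = 1
G(32) = mex{1,1} = 0
G(33) = mex{0,0} = 1
G(34) = mex{1,1} = 0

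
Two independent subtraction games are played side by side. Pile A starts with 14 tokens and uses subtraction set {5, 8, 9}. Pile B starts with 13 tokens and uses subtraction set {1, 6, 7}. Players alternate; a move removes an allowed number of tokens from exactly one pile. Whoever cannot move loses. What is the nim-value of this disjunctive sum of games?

Pile A, S = {5, 8, 9}:
G(0) = 0
G(1) = mex{} = 0
G(2) = mex{} = 0
G(3) = mex{} = 0
G(4) = mex{} = 0
G(5) = mex{0} = 1
G(6) = mex{0} = 1
G(7) = mex{0} = 1
G(8) = mex{0,0} = 1
G(9) = mex{0,0,0} = 1
G(10) = mex{1,0,0} = 2
G(11) = mex{1,0,0} = 2
G(12) = mex{1,0,0} = 2
G(13) = mex{1,1,0} = 2
G(14) = mex{1,1,1} = 0
G_A(14) = 0.
Pile B, S = {1, 6, 7}:
G(0) = 0
G(1) = mex{0} = 1
G(2) = mex{1} = 0
G(3) = mex{0} = 1
G(4) = mex{1} = 0
G(5) = mex{0} = 1
G(6) = mex{1,0} = 2
G(7) = mex{2,1,0} = 3
G(8) = mex{3,0,1} = 2
G(9) = mex{2,1,0} = 3
G(10) = mex{3,0,1} = 2
G(11) = mex{2,1,0} = 3
G(12) = mex{3,2,1} = 0
G(13) = mex{0,3,2} = 1
G_B(13) = 1.
Combined Grundy value = 0 ⊕ 1 = 1.

1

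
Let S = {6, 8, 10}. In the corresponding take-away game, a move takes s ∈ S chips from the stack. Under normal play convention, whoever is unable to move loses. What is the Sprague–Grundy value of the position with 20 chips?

G(0) = 0
G(1) = mex{} = 0
G(2) = mex{} = 0
G(3) = mex{} = 0
G(4) = mex{} = 0
G(5) = mex{} = 0
G(6) = mex{0} = 1
G(7) = mex{0} = 1
G(8) = mex{0,0} = 1
G(9) = mex{0,0} = 1
G(10) = mex{0,0,0} = 1
G(11) = mex{0,0,0} = 1
G(12) = mex{1,0,0} = 2
G(13) = mex{1,0,0} = 2
G(14) = mex{1,1,0} = 2
G(15) = mex{1,1,0} = 2
G(16) = mex{1,1,1} = 0
G(17) = mex{1,1,1} = 0
G(18) = mex{2,1,1} = 0
G(19) = mex{2,1,1} = 0
G(20) = mex{2,2,1} = 0

0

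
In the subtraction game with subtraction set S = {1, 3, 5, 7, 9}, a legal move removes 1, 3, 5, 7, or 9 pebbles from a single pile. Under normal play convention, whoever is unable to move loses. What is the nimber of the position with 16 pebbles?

0

n :  0  1  2  3  4  5  6  7  8  9 10 11 12 13 14 15 16
G :  0  1  0  1  0  1  0  1  0  1  0  1  0  1  0  1  0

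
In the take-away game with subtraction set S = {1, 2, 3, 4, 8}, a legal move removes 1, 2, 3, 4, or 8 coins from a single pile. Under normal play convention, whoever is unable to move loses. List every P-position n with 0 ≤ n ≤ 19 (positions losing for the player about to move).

G(0) = 0
G(1) = mex{0} = 1
G(2) = mex{1,0} = 2
G(3) = mex{2,1,0} = 3
G(4) = mex{3,2,1,0} = 4
G(5) = mex{4,3,2,1} = 0
G(6) = mex{0,4,3,2} = 1
G(7) = mex{1,0,4,3} = 2
G(8) = mex{2,1,0,4,0} = 3
G(9) = mex{3,2,1,0,1} = 4
G(10) = mex{4,3,2,1,2} = 0
G(11) = mex{0,4,3,2,3} = 1
G(12) = mex{1,0,4,3,4} = 2
G(13) = mex{2,1,0,4,0} = 3
G(14) = mex{3,2,1,0,1} = 4
G(15) = mex{4,3,2,1,2} = 0
G(16) = mex{0,4,3,2,3} = 1
G(17) = mex{1,0,4,3,4} = 2
G(18) = mex{2,1,0,4,0} = 3
G(19) = mex{3,2,1,0,1} = 4
P-positions are exactly the n with G(n) = 0.

0, 5, 10, 15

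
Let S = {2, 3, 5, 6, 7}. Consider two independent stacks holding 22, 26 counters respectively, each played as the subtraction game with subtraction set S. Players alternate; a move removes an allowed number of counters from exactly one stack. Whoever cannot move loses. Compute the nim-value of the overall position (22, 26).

6

All stacks use S = {2, 3, 5, 6, 7}:
G(0) = 0
G(1) = mex{} = 0
G(2) = mex{0} = 1
G(3) = mex{0,0} = 1
G(4) = mex{1,0} = 2
G(5) = mex{1,1,0} = 2
G(6) = mex{2,1,0,0} = 3
G(7) = mex{2,2,1,0,0} = 3
G(8) = mex{3,2,1,1,0} = 4
G(9) = mex{3,3,2,1,1} = 0
G(10) = mex{4,3,2,2,1} = 0
G(11) = mex{0,4,3,2,2} = 1
G(12) = mex{0,0,3,3,2} = 1
G(13) = mex{1,0,4,3,3} = 2
G(14) = mex{1,1,0,4,3} = 2
G(15) = mex{2,1,0,0,4} = 3
G(16) = mex{2,2,1,0,0} = 3
G(17) = mex{3,2,1,1,0} = 4
G(18) = mex{3,3,2,1,1} = 0
G(19) = mex{4,3,2,2,1} = 0
G(20) = mex{0,4,3,2,2} = 1
G(21) = mex{0,0,3,3,2} = 1
G(22) = mex{1,0,4,3,3} = 2
G(23) = mex{1,1,0,4,3} = 2
G(24) = mex{2,1,0,0,4} = 3
G(25) = mex{2,2,1,0,0} = 3
G(26) = mex{3,2,1,1,0} = 4
Stack A: G(22) = 2.
Stack B: G(26) = 4.
Combined Grundy value = 2 ⊕ 4 = 6.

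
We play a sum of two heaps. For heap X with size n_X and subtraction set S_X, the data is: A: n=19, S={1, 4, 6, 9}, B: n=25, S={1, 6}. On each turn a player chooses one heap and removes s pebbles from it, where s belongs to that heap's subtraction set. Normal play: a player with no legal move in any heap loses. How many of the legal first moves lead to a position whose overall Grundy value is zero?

Heap A, S = {1, 4, 6, 9}:
n :  0  1  2  3  4  5  6  7  8  9 10 11 12 13 14 15 16 17 18 19
G :  0  1  0  1  2  0  1  0  1  2  0  1  0  1  2  0  1  0  1  2
G_A(19) = 2.
Heap B, S = {1, 6}:
n :  0  1  2  3  4  5  6  7  8  9 10 11 12 13 14 15 16 17 18 19 20 21 22 23 24 25
G :  0  1  0  1  0  1  2  0  1  0  1  0  1  2  0  1  0  1  0  1  2  0  1  0  1  0
G_B(25) = 0.
Combined Grundy value = 2 ⊕ 0 = 2.
A winning move leaves total XOR = 0, i.e. changes one component's Grundy value g to g ⊕ X where X is the current total.
Heap A: need g' = 2⊕2 = 0. Options: 19−1→G=1, 19−4→G=0, 19−6→G=1, 19−9→G=0. Hits: 2.
Heap B: need g' = 0⊕2 = 2. Options: 25−1→G=1, 25−6→G=1. Hits: 0.

2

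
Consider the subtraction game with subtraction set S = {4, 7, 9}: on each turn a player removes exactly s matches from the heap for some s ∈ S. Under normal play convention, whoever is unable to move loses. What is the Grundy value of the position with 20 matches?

1

n :  0  1  2  3  4  5  6  7  8  9 10 11 12 13 14 15 16 17 18 19 20
G :  0  0  0  0  1  1  1  1  2  2  2  2  3  0  0  0  0  1  1  1  1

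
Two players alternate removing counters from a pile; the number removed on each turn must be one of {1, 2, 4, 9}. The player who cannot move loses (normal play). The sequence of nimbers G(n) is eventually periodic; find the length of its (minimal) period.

11

n :  0  1  2  3  4  5  6  7  8  9 10 11 12 13 14 15 16 17 18 19 20 21 22 23
G :  0  1  2  0  1  2  0  1  2  3  4  0  1  2  0  1  2  0  1  2  3  4  0  1
G(n+11) = G(n) holds for n = 0,…,8 (a full window of length max(S) = 9), so the sequence is purely periodic with period 11.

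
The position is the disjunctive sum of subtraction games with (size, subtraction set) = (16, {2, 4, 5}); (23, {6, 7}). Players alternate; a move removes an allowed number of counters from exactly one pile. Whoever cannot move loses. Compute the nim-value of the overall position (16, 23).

0

Pile A, S = {2, 4, 5}:
n :  0  1  2  3  4  5  6  7  8  9 10 11 12 13 14 15 16
G :  0  0  1  1  2  2  3  0  0  1  1  2  2  3  0  0  1
G_A(16) = 1.
Pile B, S = {6, 7}:
G(0) = 0
G(1) = mex{} = 0
G(2) = mex{} = 0
G(3) = mex{} = 0
G(4) = mex{} = 0
G(5) = mex{} = 0
G(6) = mex{0} = 1
G(7) = mex{0,0} = 1
G(8) = mex{0,0} = 1
G(9) = mex{0,0} = 1
G(10) = mex{0,0} = 1
G(11) = mex{0,0} = 1
G(12) = mex{1,0} = 2
G(13) = mex{1,1} = 0
G(14) = mex{1,1} = 0
G(15) = mex{1,1} = 0
G(16) = mex{1,1} = 0
G(17) = mex{1,1} = 0
G(18) = mex{2,1} = 0
G(19) = mex{0,2} = 1
G(20) = mex{0,0} = 1
G(21) = mex{0,0} = 1
G(22) = mex{0,0} = 1
G(23) = mex{0,0} = 1
G_B(23) = 1.
Combined Grundy value = 1 ⊕ 1 = 0.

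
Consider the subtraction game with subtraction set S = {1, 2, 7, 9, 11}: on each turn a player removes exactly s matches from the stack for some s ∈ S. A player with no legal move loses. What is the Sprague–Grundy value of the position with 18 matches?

2

n :  0  1  2  3  4  5  6  7  8  9 10 11 12 13 14 15 16 17 18
G :  0  1  2  0  1  2  0  1  2  3  4  5  3  4  5  3  0  1  2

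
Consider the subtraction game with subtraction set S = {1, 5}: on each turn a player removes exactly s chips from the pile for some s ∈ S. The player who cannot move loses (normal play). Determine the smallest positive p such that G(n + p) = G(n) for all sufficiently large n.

2

n :  0  1  2  3  4  5  6  7  8  9 10 11 12 13 14
G :  0  1  0  1  0  1  0  1  0  1  0  1  0  1  0
G(n+2) = G(n) holds for n = 0,…,4 (a full window of length max(S) = 5), so the sequence is purely periodic with period 2.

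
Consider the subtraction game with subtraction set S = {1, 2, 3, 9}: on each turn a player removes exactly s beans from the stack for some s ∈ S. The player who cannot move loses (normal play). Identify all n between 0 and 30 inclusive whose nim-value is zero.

G(0) = 0
G(1) = mex{0} = 1
G(2) = mex{1,0} = 2
G(3) = mex{2,1,0} = 3
G(4) = mex{3,2,1} = 0
G(5) = mex{0,3,2} = 1
G(6) = mex{1,0,3} = 2
G(7) = mex{2,1,0} = 3
G(8) = mex{3,2,1} = 0
G(9) = mex{0,3,2,0} = 1
G(10) = mex{1,0,3,1} = 2
G(11) = mex{2,1,0,2} = 3
G(12) = mex{3,2,1,3} = 0
G(13) = mex{0,3,2,0} = 1
G(14) = mex{1,0,3,1} = 2
G(15) = mex{2,1,0,2} = 3
G(16) = mex{3,2,1,3} = 0
G(17) = mex{0,3,2,0} = 1
G(18) = mex{1,0,3,1} = 2
G(19) = mex{2,1,0,2} = 3
G(20) = mex{3,2,1,3} = 0
G(21) = mex{0,3,2,0} = 1
G(22) = mex{1,0,3,1} = 2
G(23) = mex{2,1,0,2} = 3
G(24) = mex{3,2,1,3} = 0
G(25) = mex{0,3,2,0} = 1
G(26) = mex{1,0,3,1} = 2
G(27) = mex{2,1,0,2} = 3
G(28) = mex{3,2,1,3} = 0
G(29) = mex{0,3,2,0} = 1
G(30) = mex{1,0,3,1} = 2
P-positions are exactly the n with G(n) = 0.

0, 4, 8, 12, 16, 20, 24, 28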